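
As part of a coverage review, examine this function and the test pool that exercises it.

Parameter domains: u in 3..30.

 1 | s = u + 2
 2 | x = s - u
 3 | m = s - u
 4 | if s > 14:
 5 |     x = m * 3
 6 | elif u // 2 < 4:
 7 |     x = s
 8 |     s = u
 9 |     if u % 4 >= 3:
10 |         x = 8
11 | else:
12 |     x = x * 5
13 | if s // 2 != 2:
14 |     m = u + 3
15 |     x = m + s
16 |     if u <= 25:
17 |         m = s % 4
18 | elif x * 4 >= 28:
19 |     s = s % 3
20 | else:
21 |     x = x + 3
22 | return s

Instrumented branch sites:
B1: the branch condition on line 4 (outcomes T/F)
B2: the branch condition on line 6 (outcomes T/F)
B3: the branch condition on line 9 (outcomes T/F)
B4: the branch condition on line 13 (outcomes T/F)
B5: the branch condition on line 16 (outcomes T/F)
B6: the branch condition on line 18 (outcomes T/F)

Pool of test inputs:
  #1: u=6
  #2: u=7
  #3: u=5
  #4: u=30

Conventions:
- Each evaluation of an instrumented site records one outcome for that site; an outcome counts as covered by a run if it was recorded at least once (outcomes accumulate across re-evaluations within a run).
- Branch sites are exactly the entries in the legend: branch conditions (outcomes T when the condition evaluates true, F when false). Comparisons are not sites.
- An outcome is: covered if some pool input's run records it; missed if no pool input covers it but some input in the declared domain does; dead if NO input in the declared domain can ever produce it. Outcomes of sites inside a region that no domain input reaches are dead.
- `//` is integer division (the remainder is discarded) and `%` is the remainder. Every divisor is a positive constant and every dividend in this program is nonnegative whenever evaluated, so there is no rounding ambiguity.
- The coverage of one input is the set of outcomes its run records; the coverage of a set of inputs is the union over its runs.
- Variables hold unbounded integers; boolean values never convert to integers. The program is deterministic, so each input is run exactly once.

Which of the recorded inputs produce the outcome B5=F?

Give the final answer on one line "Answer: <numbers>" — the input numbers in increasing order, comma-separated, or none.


input #1 (u=6): does not record B5=F
input #2 (u=7): does not record B5=F
input #3 (u=5): does not record B5=F
input #4 (u=30): records B5=F
Answer: 4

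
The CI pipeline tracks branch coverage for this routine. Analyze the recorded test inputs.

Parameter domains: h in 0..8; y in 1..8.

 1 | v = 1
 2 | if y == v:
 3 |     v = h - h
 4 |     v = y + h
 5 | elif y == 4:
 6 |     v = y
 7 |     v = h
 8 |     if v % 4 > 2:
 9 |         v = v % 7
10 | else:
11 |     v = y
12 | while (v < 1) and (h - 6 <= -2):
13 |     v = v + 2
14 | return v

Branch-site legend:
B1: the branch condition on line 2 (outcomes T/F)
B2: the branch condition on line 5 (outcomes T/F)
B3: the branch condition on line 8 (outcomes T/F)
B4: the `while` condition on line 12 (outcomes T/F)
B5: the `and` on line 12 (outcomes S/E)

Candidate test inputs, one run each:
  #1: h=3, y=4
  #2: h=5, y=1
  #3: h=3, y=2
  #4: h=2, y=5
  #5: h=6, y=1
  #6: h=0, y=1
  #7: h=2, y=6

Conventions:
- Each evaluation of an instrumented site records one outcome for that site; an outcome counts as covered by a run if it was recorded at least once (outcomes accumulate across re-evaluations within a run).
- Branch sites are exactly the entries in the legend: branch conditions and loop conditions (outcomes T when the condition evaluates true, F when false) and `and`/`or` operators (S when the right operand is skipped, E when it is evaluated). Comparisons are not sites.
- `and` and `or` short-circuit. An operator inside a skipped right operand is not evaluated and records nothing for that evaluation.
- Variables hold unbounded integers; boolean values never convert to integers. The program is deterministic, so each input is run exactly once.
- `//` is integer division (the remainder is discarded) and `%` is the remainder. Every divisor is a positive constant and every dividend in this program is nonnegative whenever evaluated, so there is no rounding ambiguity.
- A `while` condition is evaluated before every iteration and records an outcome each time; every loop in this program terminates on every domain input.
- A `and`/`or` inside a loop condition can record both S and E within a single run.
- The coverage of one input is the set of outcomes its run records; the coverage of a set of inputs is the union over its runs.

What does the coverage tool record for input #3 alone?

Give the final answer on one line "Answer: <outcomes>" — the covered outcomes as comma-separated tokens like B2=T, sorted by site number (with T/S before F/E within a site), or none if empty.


Simulating input #3 (h=3, y=2) step by step:
  B1->F, B2->F, B5->S, B4->F
as a set, this run covers: B1=F, B2=F, B4=F, B5=S
Answer: B1=F, B2=F, B4=F, B5=S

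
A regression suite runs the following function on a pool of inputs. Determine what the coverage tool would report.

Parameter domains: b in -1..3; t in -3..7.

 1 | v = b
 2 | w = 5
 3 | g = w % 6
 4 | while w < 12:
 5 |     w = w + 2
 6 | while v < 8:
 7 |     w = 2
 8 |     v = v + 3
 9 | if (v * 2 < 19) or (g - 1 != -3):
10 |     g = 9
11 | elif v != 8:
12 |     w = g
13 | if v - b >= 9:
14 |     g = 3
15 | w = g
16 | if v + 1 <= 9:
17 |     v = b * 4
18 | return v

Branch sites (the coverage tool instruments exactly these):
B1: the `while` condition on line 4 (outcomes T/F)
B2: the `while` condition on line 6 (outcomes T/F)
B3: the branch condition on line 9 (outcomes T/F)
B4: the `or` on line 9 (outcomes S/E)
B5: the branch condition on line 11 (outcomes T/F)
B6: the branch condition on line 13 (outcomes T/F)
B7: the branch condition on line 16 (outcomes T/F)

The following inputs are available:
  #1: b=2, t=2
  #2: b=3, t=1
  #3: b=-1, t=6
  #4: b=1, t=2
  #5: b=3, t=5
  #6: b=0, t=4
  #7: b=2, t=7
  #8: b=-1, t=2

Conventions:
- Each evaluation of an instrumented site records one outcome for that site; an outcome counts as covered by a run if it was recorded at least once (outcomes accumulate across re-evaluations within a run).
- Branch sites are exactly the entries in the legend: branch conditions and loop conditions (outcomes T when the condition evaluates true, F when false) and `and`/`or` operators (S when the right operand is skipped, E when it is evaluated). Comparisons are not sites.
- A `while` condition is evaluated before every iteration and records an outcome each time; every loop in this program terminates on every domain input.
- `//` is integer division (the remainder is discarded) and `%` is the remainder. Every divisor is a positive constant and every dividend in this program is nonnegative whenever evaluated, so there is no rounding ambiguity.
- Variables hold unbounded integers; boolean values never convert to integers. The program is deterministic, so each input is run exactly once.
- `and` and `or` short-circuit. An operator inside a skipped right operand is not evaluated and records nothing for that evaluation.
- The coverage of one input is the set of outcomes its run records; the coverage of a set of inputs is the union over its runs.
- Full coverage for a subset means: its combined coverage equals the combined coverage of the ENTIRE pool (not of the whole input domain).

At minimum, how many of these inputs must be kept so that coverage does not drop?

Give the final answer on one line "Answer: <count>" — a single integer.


input #1, b=2, t=2: events B1->T, B1->T, B1->T, B1->T, B1->F, B2->T, B2->T, B2->F, B4->S, B3->T, B6->F, B7->T; outcomes B1=T, B1=F, B2=T, B2=F, B3=T, B4=S, B6=F, B7=T
input #2, b=3, t=1: events B1->T, B1->T, B1->T, B1->T, B1->F, B2->T, B2->T, B2->F, B4->S, B3->T, B6->F, B7->F; outcomes B1=T, B1=F, B2=T, B2=F, B3=T, B4=S, B6=F, B7=F
input #3, b=-1, t=6: events B1->T, B1->T, B1->T, B1->T, B1->F, B2->T, B2->T, B2->T, B2->F, B4->S, B3->T, B6->T, B7->T; outcomes B1=T, B1=F, B2=T, B2=F, B3=T, B4=S, B6=T, B7=T
input #4, b=1, t=2: events B1->T, B1->T, B1->T, B1->T, B1->F, B2->T, B2->T, B2->T, B2->F, B4->E, B3->T, B6->T, B7->F; outcomes B1=T, B1=F, B2=T, B2=F, B3=T, B4=E, B6=T, B7=F
input #5, b=3, t=5: events B1->T, B1->T, B1->T, B1->T, B1->F, B2->T, B2->T, B2->F, B4->S, B3->T, B6->F, B7->F; outcomes B1=T, B1=F, B2=T, B2=F, B3=T, B4=S, B6=F, B7=F
input #6, b=0, t=4: events B1->T, B1->T, B1->T, B1->T, B1->F, B2->T, B2->T, B2->T, B2->F, B4->S, B3->T, B6->T, B7->F; outcomes B1=T, B1=F, B2=T, B2=F, B3=T, B4=S, B6=T, B7=F
input #7, b=2, t=7: events B1->T, B1->T, B1->T, B1->T, B1->F, B2->T, B2->T, B2->F, B4->S, B3->T, B6->F, B7->T; outcomes B1=T, B1=F, B2=T, B2=F, B3=T, B4=S, B6=F, B7=T
input #8, b=-1, t=2: events B1->T, B1->T, B1->T, B1->T, B1->F, B2->T, B2->T, B2->T, B2->F, B4->S, B3->T, B6->T, B7->T; outcomes B1=T, B1=F, B2=T, B2=F, B3=T, B4=S, B6=T, B7=T
the full pool covers 11 outcomes: B1=T, B1=F, B2=T, B2=F, B3=T, B4=S, B4=E, B6=T, B6=F, B7=T, B7=F
no size-1 subset reaches all 11 outcomes (best union: 8/11)
size 2: inputs {1, 4} cover all 11 outcomes, and no lexicographically smaller subset of this size does
Answer: 2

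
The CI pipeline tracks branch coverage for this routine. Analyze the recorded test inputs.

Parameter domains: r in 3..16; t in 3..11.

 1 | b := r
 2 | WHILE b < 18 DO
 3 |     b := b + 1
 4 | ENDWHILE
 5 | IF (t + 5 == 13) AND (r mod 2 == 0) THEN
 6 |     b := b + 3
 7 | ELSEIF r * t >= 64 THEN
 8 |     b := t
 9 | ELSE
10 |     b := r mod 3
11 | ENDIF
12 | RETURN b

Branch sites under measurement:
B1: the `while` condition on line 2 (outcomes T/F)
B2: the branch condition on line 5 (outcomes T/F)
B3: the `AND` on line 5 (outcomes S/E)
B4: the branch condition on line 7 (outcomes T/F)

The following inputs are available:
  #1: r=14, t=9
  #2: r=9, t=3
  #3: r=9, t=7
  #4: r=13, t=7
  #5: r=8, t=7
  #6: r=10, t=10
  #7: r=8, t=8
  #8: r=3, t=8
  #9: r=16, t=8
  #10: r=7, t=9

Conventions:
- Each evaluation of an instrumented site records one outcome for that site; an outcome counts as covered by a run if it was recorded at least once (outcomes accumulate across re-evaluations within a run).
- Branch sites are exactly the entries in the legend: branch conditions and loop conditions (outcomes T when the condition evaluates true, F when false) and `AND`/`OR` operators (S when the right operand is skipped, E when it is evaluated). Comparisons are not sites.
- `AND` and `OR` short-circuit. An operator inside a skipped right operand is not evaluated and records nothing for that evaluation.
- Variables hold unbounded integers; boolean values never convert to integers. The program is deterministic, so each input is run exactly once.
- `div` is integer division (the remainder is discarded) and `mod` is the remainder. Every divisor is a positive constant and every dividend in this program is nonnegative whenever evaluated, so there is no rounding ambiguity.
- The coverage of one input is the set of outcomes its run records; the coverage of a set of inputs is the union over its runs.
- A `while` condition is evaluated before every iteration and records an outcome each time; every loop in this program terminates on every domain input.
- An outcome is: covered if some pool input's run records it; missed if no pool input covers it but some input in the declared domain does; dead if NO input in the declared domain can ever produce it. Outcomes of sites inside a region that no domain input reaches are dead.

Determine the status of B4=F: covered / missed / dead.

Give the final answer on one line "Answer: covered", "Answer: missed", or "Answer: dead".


B4=F is recorded by pool input(s) 2, 3, 5, 8, 10 -> covered
Answer: covered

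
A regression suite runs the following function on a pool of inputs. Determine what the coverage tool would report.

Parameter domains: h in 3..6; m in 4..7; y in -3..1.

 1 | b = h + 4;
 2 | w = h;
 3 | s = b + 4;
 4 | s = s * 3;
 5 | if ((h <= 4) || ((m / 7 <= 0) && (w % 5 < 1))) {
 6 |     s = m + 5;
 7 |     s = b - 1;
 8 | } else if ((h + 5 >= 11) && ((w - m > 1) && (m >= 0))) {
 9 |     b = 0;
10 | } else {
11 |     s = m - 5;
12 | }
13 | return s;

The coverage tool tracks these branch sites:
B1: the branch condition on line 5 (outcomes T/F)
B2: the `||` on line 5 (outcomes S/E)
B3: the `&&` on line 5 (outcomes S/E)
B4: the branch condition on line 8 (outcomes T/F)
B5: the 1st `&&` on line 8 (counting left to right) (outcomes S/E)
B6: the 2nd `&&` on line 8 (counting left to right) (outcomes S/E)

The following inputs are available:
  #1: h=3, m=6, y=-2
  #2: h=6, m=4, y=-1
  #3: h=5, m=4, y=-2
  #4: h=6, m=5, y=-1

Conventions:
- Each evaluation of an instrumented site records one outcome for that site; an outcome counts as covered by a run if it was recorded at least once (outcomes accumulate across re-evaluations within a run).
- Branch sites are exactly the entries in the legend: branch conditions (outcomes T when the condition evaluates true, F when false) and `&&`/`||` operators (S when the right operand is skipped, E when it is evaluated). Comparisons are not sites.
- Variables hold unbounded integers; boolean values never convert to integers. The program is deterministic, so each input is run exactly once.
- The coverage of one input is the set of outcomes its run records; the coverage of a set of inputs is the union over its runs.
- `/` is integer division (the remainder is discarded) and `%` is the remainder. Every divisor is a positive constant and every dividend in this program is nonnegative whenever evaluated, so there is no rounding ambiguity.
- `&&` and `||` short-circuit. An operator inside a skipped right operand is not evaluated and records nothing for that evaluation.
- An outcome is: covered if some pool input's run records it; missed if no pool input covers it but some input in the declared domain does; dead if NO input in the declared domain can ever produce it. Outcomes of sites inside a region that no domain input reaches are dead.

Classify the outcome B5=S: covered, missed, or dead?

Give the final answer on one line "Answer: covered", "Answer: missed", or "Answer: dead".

no pool input records B5=S
but domain input (h=5, m=7, y=-3) does record it -> reachable, so missed

Answer: missed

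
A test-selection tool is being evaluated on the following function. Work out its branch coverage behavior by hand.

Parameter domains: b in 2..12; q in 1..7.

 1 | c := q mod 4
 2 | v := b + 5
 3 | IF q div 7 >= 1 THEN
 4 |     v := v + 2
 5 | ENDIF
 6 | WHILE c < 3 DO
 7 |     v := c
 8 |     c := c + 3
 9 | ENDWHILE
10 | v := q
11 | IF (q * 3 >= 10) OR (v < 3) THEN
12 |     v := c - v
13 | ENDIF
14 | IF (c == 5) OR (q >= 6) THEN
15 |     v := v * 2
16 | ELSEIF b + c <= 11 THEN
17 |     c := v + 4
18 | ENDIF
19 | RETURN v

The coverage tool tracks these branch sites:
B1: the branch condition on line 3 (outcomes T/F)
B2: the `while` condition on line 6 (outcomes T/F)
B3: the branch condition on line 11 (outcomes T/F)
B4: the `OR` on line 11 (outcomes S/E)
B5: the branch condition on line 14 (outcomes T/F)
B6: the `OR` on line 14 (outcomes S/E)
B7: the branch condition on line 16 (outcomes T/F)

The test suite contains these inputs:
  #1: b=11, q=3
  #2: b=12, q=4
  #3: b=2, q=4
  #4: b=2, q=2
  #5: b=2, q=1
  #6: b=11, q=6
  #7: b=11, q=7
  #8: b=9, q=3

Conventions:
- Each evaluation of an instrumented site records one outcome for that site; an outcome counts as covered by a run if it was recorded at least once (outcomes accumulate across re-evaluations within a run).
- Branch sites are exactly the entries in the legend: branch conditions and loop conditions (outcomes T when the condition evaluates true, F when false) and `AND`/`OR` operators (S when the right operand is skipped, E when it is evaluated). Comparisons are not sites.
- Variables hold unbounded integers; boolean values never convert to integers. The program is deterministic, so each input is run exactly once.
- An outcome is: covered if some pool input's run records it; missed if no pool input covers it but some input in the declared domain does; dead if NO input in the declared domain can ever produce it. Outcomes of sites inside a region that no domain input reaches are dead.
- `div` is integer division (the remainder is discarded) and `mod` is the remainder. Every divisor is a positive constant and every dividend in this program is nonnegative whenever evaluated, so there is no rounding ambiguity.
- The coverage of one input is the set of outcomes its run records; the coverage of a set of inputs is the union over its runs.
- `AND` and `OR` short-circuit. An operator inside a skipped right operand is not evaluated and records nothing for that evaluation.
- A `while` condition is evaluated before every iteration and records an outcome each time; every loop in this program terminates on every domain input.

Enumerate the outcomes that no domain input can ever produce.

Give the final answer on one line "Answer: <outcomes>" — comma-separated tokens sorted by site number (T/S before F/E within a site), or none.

exhaustive pass over the 77-input domain:
  reachable outcomes have witnesses, e.g. B1=T (e.g. b=2, q=7), B1=F (e.g. b=2, q=1), B2=T (e.g. b=2, q=1), B2=F (e.g. b=2, q=1)

Answer: none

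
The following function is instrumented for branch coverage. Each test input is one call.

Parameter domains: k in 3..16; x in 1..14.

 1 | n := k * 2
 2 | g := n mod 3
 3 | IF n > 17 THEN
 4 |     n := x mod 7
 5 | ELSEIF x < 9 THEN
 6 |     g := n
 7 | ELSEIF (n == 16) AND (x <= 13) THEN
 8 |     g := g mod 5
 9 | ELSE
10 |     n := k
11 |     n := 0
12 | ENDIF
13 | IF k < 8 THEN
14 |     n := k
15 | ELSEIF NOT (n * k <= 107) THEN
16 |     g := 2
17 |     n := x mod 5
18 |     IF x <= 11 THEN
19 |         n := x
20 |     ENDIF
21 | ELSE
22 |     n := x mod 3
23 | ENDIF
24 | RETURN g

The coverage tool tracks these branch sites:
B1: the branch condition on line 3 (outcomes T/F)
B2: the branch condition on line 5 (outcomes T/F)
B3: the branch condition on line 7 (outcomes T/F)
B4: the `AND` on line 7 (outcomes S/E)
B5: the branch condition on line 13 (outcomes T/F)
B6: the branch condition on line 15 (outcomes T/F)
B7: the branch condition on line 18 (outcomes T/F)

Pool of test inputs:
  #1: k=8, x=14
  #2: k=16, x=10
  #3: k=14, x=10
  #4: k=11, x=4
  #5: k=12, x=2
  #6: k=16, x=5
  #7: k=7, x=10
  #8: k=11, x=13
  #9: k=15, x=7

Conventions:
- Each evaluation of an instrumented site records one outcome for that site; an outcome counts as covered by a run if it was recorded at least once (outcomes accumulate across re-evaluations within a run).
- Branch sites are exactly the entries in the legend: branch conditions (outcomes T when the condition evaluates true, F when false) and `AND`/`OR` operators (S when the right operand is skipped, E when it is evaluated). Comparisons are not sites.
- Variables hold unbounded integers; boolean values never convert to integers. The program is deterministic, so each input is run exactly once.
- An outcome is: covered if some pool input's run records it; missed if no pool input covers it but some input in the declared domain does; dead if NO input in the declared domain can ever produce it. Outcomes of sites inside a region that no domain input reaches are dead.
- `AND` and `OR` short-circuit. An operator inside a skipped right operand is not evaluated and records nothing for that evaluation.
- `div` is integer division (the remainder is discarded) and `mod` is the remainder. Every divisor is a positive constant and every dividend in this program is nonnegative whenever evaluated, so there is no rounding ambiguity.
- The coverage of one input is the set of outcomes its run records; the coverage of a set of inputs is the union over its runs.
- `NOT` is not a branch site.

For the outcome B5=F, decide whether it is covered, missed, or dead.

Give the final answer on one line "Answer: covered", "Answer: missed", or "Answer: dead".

B5=F is recorded by pool input(s) 1, 2, 3, 4, 5, 6, 8, 9 -> covered

Answer: covered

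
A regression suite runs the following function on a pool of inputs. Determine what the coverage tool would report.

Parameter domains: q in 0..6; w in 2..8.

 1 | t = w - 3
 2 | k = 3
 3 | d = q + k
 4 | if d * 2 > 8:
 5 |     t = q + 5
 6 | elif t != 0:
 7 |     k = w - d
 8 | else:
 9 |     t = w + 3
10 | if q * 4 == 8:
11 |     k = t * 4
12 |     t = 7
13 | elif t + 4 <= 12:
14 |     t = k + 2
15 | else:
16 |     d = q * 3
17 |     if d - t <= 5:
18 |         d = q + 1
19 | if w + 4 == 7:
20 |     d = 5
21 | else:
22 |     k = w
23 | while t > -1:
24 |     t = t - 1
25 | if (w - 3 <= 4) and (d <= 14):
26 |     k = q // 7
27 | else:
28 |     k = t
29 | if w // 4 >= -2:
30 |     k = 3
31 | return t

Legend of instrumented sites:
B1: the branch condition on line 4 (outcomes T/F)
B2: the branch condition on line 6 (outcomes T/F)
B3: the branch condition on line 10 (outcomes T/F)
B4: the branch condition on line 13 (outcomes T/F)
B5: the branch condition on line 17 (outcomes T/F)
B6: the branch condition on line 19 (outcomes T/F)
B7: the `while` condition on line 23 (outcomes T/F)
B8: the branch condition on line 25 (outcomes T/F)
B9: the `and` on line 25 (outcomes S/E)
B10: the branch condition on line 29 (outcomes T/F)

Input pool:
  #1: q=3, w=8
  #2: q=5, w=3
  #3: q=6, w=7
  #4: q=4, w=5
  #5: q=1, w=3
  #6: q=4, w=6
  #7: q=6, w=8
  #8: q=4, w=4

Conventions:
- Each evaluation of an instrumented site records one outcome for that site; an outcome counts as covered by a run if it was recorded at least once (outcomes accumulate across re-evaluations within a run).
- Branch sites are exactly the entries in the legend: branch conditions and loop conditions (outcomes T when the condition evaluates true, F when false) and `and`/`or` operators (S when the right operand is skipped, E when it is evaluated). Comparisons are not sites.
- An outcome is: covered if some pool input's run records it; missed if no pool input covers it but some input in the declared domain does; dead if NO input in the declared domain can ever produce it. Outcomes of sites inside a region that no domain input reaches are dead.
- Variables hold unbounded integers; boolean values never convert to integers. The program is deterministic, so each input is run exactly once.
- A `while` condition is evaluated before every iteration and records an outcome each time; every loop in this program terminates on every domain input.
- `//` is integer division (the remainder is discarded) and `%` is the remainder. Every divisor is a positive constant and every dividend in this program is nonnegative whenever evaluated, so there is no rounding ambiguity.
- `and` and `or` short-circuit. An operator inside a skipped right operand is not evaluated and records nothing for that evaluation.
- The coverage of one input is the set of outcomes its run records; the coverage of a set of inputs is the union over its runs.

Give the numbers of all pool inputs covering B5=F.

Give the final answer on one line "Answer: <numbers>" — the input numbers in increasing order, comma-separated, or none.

input #1 (q=3, w=8): does not produce B5=F
input #2 (q=5, w=3): does not produce B5=F
input #3 (q=6, w=7): produces B5=F
input #4 (q=4, w=5): does not produce B5=F
input #5 (q=1, w=3): does not produce B5=F
input #6 (q=4, w=6): does not produce B5=F
input #7 (q=6, w=8): produces B5=F
input #8 (q=4, w=4): does not produce B5=F

Answer: 3, 7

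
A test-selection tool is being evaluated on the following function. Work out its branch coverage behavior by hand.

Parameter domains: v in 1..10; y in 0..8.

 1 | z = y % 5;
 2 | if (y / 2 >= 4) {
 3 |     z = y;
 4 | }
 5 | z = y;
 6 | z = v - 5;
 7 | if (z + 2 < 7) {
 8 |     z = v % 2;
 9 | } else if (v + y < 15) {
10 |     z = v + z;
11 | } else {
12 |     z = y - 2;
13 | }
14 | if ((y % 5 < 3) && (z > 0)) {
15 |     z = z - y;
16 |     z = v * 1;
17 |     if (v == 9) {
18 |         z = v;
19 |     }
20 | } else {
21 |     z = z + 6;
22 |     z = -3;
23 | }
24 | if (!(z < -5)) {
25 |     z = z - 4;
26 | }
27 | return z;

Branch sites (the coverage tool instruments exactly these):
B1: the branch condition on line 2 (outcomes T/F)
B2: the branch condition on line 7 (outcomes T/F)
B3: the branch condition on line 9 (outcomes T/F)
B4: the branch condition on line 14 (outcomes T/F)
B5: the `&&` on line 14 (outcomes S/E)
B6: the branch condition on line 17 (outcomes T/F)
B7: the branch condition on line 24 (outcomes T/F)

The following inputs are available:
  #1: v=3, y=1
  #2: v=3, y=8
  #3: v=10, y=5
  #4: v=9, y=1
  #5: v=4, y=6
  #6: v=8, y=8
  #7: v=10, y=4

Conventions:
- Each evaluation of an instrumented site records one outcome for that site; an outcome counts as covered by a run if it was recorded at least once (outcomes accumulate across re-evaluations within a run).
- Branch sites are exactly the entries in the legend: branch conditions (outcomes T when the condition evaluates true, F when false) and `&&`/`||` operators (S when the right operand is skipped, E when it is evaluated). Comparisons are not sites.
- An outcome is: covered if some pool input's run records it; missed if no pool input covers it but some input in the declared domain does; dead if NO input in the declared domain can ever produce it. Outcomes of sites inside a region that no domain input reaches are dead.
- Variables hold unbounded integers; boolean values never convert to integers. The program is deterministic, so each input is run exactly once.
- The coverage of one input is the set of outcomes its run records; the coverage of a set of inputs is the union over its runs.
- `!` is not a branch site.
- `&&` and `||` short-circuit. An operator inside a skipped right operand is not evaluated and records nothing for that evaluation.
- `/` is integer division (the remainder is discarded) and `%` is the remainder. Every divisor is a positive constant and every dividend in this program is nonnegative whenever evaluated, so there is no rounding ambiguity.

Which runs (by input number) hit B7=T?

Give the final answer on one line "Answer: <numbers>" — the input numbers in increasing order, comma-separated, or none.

input #1 (v=3, y=1): produces B7=T
input #2 (v=3, y=8): produces B7=T
input #3 (v=10, y=5): produces B7=T
input #4 (v=9, y=1): produces B7=T
input #5 (v=4, y=6): produces B7=T
input #6 (v=8, y=8): produces B7=T
input #7 (v=10, y=4): produces B7=T

Answer: 1, 2, 3, 4, 5, 6, 7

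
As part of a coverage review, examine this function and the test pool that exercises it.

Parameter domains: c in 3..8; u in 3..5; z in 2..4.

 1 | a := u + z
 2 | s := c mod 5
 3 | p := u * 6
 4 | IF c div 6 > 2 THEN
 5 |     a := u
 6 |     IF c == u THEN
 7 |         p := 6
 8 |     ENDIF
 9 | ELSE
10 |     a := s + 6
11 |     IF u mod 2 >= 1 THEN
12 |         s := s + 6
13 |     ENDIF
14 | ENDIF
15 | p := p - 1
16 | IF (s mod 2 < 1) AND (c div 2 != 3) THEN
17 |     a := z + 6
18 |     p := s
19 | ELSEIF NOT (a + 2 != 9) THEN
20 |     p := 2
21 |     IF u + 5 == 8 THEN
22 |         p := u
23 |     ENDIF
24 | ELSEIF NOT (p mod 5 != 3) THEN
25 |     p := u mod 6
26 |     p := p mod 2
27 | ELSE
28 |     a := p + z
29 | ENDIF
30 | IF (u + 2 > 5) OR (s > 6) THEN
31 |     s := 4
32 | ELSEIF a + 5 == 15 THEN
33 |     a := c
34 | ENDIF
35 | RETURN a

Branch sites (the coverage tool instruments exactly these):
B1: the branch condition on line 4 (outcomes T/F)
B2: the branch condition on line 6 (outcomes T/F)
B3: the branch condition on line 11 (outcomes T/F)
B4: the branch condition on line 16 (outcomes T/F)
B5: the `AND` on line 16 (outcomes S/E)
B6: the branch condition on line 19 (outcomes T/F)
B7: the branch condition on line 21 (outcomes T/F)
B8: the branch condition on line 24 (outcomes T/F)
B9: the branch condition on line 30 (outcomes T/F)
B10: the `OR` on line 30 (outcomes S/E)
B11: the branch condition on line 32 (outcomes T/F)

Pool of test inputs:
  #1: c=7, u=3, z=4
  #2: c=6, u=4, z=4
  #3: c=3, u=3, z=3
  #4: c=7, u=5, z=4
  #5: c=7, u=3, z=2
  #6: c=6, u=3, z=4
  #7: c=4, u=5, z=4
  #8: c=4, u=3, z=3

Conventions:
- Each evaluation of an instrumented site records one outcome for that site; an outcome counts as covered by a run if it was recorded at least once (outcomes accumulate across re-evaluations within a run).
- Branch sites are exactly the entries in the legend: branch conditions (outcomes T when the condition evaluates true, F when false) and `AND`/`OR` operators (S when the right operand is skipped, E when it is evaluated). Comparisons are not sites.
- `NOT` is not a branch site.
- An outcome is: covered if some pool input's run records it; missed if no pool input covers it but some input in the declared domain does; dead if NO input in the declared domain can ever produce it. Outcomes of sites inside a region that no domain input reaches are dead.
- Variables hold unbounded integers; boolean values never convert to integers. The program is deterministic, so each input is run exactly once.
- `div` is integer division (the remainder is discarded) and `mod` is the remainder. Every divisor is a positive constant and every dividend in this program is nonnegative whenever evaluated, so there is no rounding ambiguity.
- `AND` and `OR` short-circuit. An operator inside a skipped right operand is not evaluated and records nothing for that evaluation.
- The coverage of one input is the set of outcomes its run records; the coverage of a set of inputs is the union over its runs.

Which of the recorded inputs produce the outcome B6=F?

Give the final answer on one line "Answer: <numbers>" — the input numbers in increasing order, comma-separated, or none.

input #1 (c=7, u=3, z=4): covers B6=F
input #2 (c=6, u=4, z=4): misses B6=F
input #3 (c=3, u=3, z=3): covers B6=F
input #4 (c=7, u=5, z=4): covers B6=F
input #5 (c=7, u=3, z=2): covers B6=F
input #6 (c=6, u=3, z=4): misses B6=F
input #7 (c=4, u=5, z=4): misses B6=F
input #8 (c=4, u=3, z=3): misses B6=F

Answer: 1, 3, 4, 5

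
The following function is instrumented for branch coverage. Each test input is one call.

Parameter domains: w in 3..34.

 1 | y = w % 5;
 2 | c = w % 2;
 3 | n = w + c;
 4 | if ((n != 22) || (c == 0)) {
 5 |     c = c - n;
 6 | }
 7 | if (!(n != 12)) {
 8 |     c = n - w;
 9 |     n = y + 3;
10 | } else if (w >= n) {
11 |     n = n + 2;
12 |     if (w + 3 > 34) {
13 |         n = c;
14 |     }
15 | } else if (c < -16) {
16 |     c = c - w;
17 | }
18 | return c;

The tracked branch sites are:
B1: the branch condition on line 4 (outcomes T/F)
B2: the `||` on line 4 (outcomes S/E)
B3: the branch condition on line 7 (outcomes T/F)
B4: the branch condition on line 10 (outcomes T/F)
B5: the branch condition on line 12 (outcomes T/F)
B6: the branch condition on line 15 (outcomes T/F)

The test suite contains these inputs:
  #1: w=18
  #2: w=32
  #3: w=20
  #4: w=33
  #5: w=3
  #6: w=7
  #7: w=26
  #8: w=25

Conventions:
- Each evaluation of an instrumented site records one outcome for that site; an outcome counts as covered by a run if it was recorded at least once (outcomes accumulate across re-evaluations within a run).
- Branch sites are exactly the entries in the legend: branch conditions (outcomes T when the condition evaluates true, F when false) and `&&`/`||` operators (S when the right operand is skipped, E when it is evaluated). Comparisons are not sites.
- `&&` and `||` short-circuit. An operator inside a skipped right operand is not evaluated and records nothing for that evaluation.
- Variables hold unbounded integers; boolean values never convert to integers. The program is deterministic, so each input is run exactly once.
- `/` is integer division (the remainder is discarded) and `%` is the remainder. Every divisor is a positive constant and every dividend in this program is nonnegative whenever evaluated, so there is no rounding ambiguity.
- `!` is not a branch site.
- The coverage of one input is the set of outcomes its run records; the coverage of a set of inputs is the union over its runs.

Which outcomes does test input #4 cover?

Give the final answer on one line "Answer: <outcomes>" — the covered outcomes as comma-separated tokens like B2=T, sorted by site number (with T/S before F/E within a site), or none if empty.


Simulating input #4 (w=33) step by step:
  B2->S, B1->T, B3->F, B4->F, B6->T
collecting distinct outcomes: B1=T, B2=S, B3=F, B4=F, B6=T
Answer: B1=T, B2=S, B3=F, B4=F, B6=T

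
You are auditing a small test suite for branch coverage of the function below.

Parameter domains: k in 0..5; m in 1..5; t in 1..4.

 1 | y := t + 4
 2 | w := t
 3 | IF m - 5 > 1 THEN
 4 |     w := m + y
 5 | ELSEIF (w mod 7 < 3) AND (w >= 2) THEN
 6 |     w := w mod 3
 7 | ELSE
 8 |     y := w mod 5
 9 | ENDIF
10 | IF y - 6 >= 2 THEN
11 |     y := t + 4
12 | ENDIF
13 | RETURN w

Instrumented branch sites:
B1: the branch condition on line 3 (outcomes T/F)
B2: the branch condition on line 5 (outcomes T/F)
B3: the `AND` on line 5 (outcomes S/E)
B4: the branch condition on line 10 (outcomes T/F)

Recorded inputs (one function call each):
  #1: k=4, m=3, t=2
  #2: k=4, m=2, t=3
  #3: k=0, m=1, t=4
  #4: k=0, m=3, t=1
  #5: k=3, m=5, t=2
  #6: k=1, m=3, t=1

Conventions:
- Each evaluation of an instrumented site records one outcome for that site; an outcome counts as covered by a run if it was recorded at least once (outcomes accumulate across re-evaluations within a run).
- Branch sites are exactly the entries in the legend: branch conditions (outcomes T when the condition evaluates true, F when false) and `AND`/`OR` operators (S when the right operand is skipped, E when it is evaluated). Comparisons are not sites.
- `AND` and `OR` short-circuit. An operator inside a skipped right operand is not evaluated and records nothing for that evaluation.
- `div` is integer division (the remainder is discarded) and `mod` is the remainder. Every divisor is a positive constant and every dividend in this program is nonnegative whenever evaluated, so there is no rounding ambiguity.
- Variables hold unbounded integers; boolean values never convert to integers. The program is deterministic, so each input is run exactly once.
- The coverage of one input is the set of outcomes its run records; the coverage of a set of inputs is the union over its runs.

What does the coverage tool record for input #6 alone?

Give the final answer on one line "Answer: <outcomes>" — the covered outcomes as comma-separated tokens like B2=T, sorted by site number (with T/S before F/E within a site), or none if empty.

Simulating input #6 (k=1, m=3, t=1) step by step:
  B1->F, B3->E, B2->F, B4->F
distinct outcomes covered: B1=F, B2=F, B3=E, B4=F

Answer: B1=F, B2=F, B3=E, B4=F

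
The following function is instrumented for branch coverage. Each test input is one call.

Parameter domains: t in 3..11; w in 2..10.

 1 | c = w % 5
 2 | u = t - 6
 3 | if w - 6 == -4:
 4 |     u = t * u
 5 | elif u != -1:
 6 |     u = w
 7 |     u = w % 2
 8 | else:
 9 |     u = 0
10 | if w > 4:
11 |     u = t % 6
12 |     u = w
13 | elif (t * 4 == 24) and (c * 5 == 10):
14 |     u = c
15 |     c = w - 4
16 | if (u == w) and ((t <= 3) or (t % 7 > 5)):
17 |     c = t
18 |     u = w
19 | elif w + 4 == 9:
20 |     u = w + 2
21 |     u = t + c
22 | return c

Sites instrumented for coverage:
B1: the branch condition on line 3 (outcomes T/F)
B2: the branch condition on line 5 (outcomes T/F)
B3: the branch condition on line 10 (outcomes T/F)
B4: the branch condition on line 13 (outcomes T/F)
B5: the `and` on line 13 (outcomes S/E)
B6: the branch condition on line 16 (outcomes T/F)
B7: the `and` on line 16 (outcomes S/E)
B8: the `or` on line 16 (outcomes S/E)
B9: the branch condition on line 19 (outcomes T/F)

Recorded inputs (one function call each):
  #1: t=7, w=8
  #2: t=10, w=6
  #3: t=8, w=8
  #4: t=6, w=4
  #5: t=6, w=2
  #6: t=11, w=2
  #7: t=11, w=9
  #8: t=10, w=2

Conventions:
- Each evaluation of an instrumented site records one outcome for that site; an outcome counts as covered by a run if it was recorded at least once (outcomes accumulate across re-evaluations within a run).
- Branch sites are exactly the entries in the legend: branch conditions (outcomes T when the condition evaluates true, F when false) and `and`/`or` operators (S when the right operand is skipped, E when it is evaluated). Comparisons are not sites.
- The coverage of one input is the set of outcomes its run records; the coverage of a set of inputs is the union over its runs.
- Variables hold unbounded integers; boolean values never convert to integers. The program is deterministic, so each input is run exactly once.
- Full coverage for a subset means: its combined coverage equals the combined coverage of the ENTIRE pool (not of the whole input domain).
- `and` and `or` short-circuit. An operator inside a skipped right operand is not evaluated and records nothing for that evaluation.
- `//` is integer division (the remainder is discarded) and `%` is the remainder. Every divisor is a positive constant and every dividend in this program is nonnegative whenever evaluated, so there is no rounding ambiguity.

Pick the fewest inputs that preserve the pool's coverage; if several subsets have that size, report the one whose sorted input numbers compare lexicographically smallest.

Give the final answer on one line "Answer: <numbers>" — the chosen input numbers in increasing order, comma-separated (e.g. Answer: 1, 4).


run #1 (t=7, w=8) records B1=F, B2=T, B3=T, B6=F, B7=E, B8=E, B9=F
run #2 (t=10, w=6) records B1=F, B2=T, B3=T, B6=F, B7=E, B8=E, B9=F
run #3 (t=8, w=8) records B1=F, B2=T, B3=T, B6=F, B7=E, B8=E, B9=F
run #4 (t=6, w=4) records B1=F, B2=T, B3=F, B4=F, B5=E, B6=F, B7=S, B9=F
run #5 (t=6, w=2) records B1=T, B3=F, B4=T, B5=E, B6=T, B7=E, B8=E
run #6 (t=11, w=2) records B1=T, B3=F, B4=F, B5=S, B6=F, B7=S, B9=F
run #7 (t=11, w=9) records B1=F, B2=T, B3=T, B6=F, B7=E, B8=E, B9=F
run #8 (t=10, w=2) records B1=T, B3=F, B4=F, B5=S, B6=F, B7=S, B9=F
pool-wide coverage (15 outcomes): B1=T, B1=F, B2=T, B3=T, B3=F, B4=T, B4=F, B5=S, B5=E, B6=T, B6=F, B7=S, B7=E, B8=E, B9=F
no size-1 subset reaches all 15 outcomes (best union: 8/15)
no size-2 subset reaches all 15 outcomes (best union: 13/15)
the canonical winner is {1, 5, 6}: size 3, full 15-outcome coverage, earliest index list among size-3 covers
Answer: 1, 5, 6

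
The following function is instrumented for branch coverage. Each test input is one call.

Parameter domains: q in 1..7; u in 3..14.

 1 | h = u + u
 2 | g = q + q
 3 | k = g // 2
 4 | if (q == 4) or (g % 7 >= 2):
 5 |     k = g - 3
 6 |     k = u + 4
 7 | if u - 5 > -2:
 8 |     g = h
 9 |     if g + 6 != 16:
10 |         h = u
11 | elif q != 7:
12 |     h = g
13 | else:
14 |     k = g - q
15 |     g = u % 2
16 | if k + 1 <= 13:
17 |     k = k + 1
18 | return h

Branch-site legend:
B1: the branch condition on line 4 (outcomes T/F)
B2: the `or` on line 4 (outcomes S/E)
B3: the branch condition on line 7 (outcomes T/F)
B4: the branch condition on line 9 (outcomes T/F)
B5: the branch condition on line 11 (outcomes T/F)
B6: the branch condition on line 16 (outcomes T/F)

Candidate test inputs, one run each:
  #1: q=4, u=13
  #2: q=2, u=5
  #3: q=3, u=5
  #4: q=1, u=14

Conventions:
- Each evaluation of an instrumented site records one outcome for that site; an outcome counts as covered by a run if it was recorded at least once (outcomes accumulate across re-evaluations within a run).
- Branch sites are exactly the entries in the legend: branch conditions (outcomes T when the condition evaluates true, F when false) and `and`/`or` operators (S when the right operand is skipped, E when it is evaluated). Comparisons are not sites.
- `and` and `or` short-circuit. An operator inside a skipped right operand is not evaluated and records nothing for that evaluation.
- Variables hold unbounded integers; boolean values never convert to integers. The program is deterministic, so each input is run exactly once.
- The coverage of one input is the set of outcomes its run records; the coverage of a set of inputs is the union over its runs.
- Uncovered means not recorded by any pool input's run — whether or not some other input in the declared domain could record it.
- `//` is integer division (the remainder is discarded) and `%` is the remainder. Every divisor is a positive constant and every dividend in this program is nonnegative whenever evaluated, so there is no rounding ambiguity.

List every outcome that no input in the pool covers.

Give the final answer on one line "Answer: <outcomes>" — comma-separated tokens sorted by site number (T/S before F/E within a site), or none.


input #1, q=4, u=13: events B2->S, B1->T, B3->T, B4->T, B6->F; outcomes B1=T, B2=S, B3=T, B4=T, B6=F
input #2, q=2, u=5: events B2->E, B1->T, B3->T, B4->F, B6->T; outcomes B1=T, B2=E, B3=T, B4=F, B6=T
input #3, q=3, u=5: events B2->E, B1->T, B3->T, B4->F, B6->T; outcomes B1=T, B2=E, B3=T, B4=F, B6=T
input #4, q=1, u=14: events B2->E, B1->T, B3->T, B4->T, B6->F; outcomes B1=T, B2=E, B3=T, B4=T, B6=F
union over the pool: B1=T, B2=S, B2=E, B3=T, B4=T, B4=F, B6=T, B6=F
uncovered (4 of 12): B1=F, B3=F, B5=T, B5=F
Answer: B1=F, B3=F, B5=T, B5=F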